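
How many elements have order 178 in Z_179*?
Number of primitive roots mod 179 = φ(p-1) = φ(178) = 88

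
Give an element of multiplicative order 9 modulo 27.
4 has order 9 mod 27 since 4^{9} ≡ 1 (mod 27) and no smaller power works.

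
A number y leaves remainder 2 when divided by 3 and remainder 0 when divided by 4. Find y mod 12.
M = 3 × 4 = 12. M₁ = 4, y₁ ≡ 1 mod 3. M₂ = 3, y₂ ≡ 3 mod 4. y = 2×4×1 + 0×3×3 ≡ 8 mod 12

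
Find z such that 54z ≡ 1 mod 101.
Since 101 is prime, by Fermat 54^(-1) ≡ 54^{99} ≡ 58 mod 101. Verify: 54 × 58 = 3132 ≡ 1 mod 101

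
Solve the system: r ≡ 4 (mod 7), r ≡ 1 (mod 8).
M = 7 × 8 = 56. M₁ = 8, y₁ ≡ 1 (mod 7). M₂ = 7, y₂ ≡ 7 (mod 8). r = 4×8×1 + 1×7×7 ≡ 25 (mod 56)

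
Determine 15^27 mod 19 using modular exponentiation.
Using Fermat: 15^{18} ≡ 1 (mod 19). 27 ≡ 9 (mod 18). So 15^{27} ≡ 15^{9} ≡ 18 (mod 19)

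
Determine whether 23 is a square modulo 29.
By Euler's criterion: 23^{14} ≡ 1 (mod 29). Since this equals 1, 23 is a QR.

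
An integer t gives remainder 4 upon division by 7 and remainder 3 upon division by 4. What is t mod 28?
M = 7 × 4 = 28. M₁ = 4, y₁ ≡ 2 mod 7. M₂ = 7, y₂ ≡ 3 mod 4. t = 4×4×2 + 3×7×3 ≡ 11 mod 28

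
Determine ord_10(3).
Powers of 3 mod 10: 3^1≡3, 3^2≡9, 3^3≡7, 3^4≡1. Order = 4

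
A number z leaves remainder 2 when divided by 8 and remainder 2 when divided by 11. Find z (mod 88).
M = 8 × 11 = 88. M₁ = 11, y₁ ≡ 3 (mod 8). M₂ = 8, y₂ ≡ 7 (mod 11). z = 2×11×3 + 2×8×7 ≡ 2 (mod 88)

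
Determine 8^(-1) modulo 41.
Since 41 is prime, by Fermat 8^(-1) ≡ 8^{39} ≡ 36 (mod 41). Verify: 8 × 36 = 288 ≡ 1 (mod 41)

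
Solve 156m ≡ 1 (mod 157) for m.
Since 157 is prime, by Fermat 156^(-1) ≡ 156^{155} ≡ 156 (mod 157). Verify: 156 × 156 = 24336 ≡ 1 (mod 157)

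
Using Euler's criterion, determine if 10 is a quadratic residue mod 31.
By Euler's criterion: 10^{15} ≡ 1 mod 31. Since this equals 1, 10 is a QR.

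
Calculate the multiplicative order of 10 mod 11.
Powers of 10 mod 11: 10^1≡10, 10^2≡1. So the order of 10 is 2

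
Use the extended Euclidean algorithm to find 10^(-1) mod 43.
Extended GCD: 10(13) + 43(-3) = 1. So 10^(-1) ≡ 13 mod 43. Verify: 10 × 13 = 130 ≡ 1 mod 43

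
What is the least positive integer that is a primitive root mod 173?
g = 2. Powers: [2, 4, 8, 16, 32, 64, 128, 83, ...] generates all 172 non-zero residues.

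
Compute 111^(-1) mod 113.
Since 113 is prime, by Fermat 111^(-1) ≡ 111^{111} ≡ 56 mod 113. Verify: 111 × 56 = 6216 ≡ 1 mod 113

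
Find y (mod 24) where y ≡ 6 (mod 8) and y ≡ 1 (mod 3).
M = 8 × 3 = 24. M₁ = 3, y₁ ≡ 3 (mod 8). M₂ = 8, y₂ ≡ 2 (mod 3). y = 6×3×3 + 1×8×2 ≡ 22 (mod 24)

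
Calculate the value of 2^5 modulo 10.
By repeated squaring (mod 10): 2^{1}≡2, 2^{2}≡4, 2^{4}≡6. Then 2^{5} = 2^{4+1} ≡ 6 × 2 ≡ 2 (mod 10)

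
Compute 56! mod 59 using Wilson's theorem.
(58)! = (56)! × (57) × (58) ≡ -1 mod 59. So (56)! ≡ -1 × [(58)(57)]^(-1) ≡ 29 mod 59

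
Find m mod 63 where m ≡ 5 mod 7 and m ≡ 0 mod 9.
M = 7 × 9 = 63. M₁ = 9, y₁ ≡ 4 mod 7. M₂ = 7, y₂ ≡ 4 mod 9. m = 5×9×4 + 0×7×4 ≡ 54 mod 63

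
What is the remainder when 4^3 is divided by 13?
4^{3} = 64 ≡ 12 (mod 13)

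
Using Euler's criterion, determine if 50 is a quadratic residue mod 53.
By Euler's criterion: 50^{26} ≡ 52 (mod 53). Since this equals -1 (≡ 52), 50 is not a QR.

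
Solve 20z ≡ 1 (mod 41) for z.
Since 41 is prime, by Fermat 20^(-1) ≡ 20^{39} ≡ 39 (mod 41). Verify: 20 × 39 = 780 ≡ 1 (mod 41)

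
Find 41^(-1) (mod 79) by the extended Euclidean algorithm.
Extended GCD: 41(27) + 79(-14) = 1. So 41^(-1) ≡ 27 (mod 79). Verify: 41 × 27 = 1107 ≡ 1 (mod 79)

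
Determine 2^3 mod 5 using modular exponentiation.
2^{3} = 8 ≡ 3 (mod 5)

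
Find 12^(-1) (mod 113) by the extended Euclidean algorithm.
Extended GCD: 12(-47) + 113(5) = 1. So 12^(-1) ≡ -47 ≡ 66 (mod 113). Verify: 12 × 66 = 792 ≡ 1 (mod 113)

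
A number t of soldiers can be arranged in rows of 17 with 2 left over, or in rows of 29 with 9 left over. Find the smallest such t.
M = 17 × 29 = 493. M₁ = 29, y₁ ≡ 10 (mod 17). M₂ = 17, y₂ ≡ 12 (mod 29). t = 2×29×10 + 9×17×12 ≡ 444 (mod 493)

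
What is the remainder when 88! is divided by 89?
By Wilson's theorem, (88)! ≡ -1 ≡ 88 mod 89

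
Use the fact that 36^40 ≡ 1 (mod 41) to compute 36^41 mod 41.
By Fermat: 36^{40} ≡ 1 (mod 41). So 36^{41} = 36^{40} · 36^{1} ≡ 36^{1} ≡ 36 (mod 41)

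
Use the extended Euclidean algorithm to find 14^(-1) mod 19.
Extended GCD: 14(-4) + 19(3) = 1. So 14^(-1) ≡ -4 ≡ 15 (mod 19). Verify: 14 × 15 = 210 ≡ 1 (mod 19)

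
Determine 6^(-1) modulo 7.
Since 7 is prime, by Fermat 6^(-1) ≡ 6^{5} ≡ 6 (mod 7). Verify: 6 × 6 = 36 ≡ 1 (mod 7)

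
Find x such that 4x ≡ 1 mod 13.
Since 13 is prime, by Fermat 4^(-1) ≡ 4^{11} ≡ 10 mod 13. Verify: 4 × 10 = 40 ≡ 1 mod 13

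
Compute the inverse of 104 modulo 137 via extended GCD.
Extended GCD: 104(-54) + 137(41) = 1. So 104^(-1) ≡ -54 ≡ 83 (mod 137). Verify: 104 × 83 = 8632 ≡ 1 (mod 137)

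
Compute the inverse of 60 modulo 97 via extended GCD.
Extended GCD: 60(-21) + 97(13) = 1. So 60^(-1) ≡ -21 ≡ 76 (mod 97). Verify: 60 × 76 = 4560 ≡ 1 (mod 97)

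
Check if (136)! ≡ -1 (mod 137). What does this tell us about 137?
(136)! mod 137 = 136. Since this equals -1 (mod 137), Wilson confirms 137 is prime.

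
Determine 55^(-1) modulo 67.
Since 67 is prime, by Fermat 55^(-1) ≡ 55^{65} ≡ 39 mod 67. Verify: 55 × 39 = 2145 ≡ 1 mod 67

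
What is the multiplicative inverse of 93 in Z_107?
Since 107 is prime, by Fermat 93^(-1) ≡ 93^{105} ≡ 84 (mod 107). Verify: 93 × 84 = 7812 ≡ 1 (mod 107)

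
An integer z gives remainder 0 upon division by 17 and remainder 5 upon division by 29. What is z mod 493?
M = 17 × 29 = 493. M₁ = 29, y₁ ≡ 10 mod 17. M₂ = 17, y₂ ≡ 12 mod 29. z = 0×29×10 + 5×17×12 ≡ 34 mod 493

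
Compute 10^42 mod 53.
By repeated squaring (mod 53): 10^{1}≡10, 10^{2}≡47, 10^{4}≡36, 10^{8}≡24, 10^{16}≡46, 10^{32}≡49. Then 10^{42} = 10^{32+8+2} ≡ 49 × 24 × 47 ≡ 46 (mod 53)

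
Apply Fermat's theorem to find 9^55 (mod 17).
By Fermat: 9^{16} ≡ 1 (mod 17). 55 = 3×16 + 7. So 9^{55} ≡ 9^{7} ≡ 2 (mod 17)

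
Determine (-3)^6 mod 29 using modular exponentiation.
By repeated squaring (mod 29): (-3)^{1}≡26, (-3)^{2}≡9, (-3)^{4}≡23. Then (-3)^{6} = (-3)^{4+2} ≡ 23 × 9 ≡ 4 (mod 29)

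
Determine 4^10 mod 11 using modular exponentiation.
Using Fermat: 4^{10} ≡ 1 mod 11. 10 ≡ 0 mod 10. So 4^{10} ≡ 4^{0} ≡ 1 mod 11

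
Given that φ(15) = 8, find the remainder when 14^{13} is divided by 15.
By Euler: 14^{8} ≡ 1 (mod 15) since gcd(14, 15) = 1. 13 = 1×8 + 5. So 14^{13} ≡ 14^{5} ≡ 14 (mod 15)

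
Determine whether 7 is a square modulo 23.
By Euler's criterion: 7^{11} ≡ 22 (mod 23). Since this equals -1 (≡ 22), 7 is not a QR.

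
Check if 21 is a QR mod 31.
By Euler's criterion: 21^{15} ≡ 30 (mod 31). Since this equals -1 (≡ 30), 21 is not a QR.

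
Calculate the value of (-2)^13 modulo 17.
By repeated squaring (mod 17): (-2)^{1}≡15, (-2)^{2}≡4, (-2)^{4}≡16, (-2)^{8}≡1. Then (-2)^{13} = (-2)^{8+4+1} ≡ 1 × 16 × 15 ≡ 2 (mod 17)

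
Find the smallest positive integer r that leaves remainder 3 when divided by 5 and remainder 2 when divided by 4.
M = 5 × 4 = 20. M₁ = 4, y₁ ≡ 4 mod 5. M₂ = 5, y₂ ≡ 1 mod 4. r = 3×4×4 + 2×5×1 ≡ 18 mod 20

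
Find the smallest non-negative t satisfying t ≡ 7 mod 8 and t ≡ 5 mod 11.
M = 8 × 11 = 88. M₁ = 11, y₁ ≡ 3 mod 8. M₂ = 8, y₂ ≡ 7 mod 11. t = 7×11×3 + 5×8×7 ≡ 71 mod 88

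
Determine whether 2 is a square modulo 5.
By Euler's criterion: 2^{2} ≡ 4 mod 5. Since this equals -1 (≡ 4), 2 is not a QR.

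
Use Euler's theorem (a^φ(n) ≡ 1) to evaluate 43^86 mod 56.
By Euler: 43^{24} ≡ 1 (mod 56) since gcd(43, 56) = 1. 86 = 3×24 + 14. So 43^{86} ≡ 43^{14} ≡ 1 (mod 56)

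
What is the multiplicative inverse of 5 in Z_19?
Since 19 is prime, by Fermat 5^(-1) ≡ 5^{17} ≡ 4 mod 19. Verify: 5 × 4 = 20 ≡ 1 mod 19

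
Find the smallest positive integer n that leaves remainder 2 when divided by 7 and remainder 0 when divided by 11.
M = 7 × 11 = 77. M₁ = 11, y₁ ≡ 2 (mod 7). M₂ = 7, y₂ ≡ 8 (mod 11). n = 2×11×2 + 0×7×8 ≡ 44 (mod 77)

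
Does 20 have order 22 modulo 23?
ord_23(20) divides 22. For each prime q|22: 20^{11}≡22, 20^{2}≡9, none ≡ 1. So 20 has order 22 and is a primitive root mod 23.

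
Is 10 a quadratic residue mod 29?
By Euler's criterion: 10^{14} ≡ 28 mod 29. Since this equals -1 (≡ 28), 10 is not a QR.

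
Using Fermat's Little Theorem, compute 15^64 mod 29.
By Fermat: 15^{28} ≡ 1 mod 29. 64 = 2×28 + 8. So 15^{64} ≡ 15^{8} ≡ 23 mod 29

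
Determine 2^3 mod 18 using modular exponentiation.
2^{3} = 8 ≡ 8 mod 18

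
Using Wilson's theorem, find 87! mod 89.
(88)! = (87)! × (88) ≡ -1 mod 89. So (87)! ≡ -1 × (88)^(-1) ≡ (-1)×(-1) = 1 mod 89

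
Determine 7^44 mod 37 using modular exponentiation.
Using Fermat: 7^{36} ≡ 1 mod 37. 44 ≡ 8 mod 36. So 7^{44} ≡ 7^{8} ≡ 16 mod 37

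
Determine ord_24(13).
Powers of 13 mod 24: 13^1≡13, 13^2≡1. So the order of 13 is 2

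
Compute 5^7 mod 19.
By repeated squaring mod 19: 5^{1}≡5, 5^{2}≡6, 5^{4}≡17. Then 5^{7} = 5^{4+2+1} ≡ 17 × 6 × 5 ≡ 16 mod 19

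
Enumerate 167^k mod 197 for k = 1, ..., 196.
167^1, 167^2, ..., 167^{196} mod 197: [167, 112, 186, 133, 147, 121, 113, 156, 48, 136, 57, 63, 80, 161, 95, 105, 2, 137, 27, 175, 69, 97, 45, 29, 115, 96, 75, 114, 126, 160, 125, 190, 13, 4, 77, 54, 153, 138, 194, 90, 58, 33, 192, 150, 31, 55, 123, 53, 183, 26, 8, 154, 108, 109, 79, 191, 180, 116, 66, 187, 103, 62, 110, 49, 106, 169, 52, 16, 111, 19, 21, 158, 185, 163, 35, 132, 177, 9, 124, 23, 98, 15, 141, 104, 32, 25, 38, 42, 119, 173, 129, 70, 67, 157, 18, 51, 46, 196, 30, 85, 11, 64, 50, 76, 84, 41, 149, 61, 140, 134, 117, 36, 102, 92, 195, 60, 170, 22, 128, 100, 152, 168, 82, 101, 122, 83, 71, 37, 72, 7, 184, 193, 120, 143, 44, 59, 3, 107, 139, 164, 5, 47, 166, 142, 74, 144, 14, 171, 189, 43, 89, 88, 118, 6, 17, 81, 131, 10, 94, 135, 87, 148, 91, 28, 145, 181, 86, 178, 176, 39, 12, 34, 162, 65, 20, 188, 73, 174, 99, 182, 56, 93, 165, 172, 159, 155, 78, 24, 68, 127, 130, 40, 179, 146, 151, 1]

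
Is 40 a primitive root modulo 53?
40^{26} ≡ 1 (mod 53) and 26 < 52, so ord_53(40) = 26 ≠ 52 and 40 is not a primitive root.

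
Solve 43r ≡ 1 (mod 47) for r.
Since 47 is prime, by Fermat 43^(-1) ≡ 43^{45} ≡ 35 (mod 47). Verify: 43 × 35 = 1505 ≡ 1 (mod 47)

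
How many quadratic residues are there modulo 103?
Exactly half the non-zero residues mod a prime are QRs: (103-1)/2 = 51.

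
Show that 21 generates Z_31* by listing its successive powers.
21^1, 21^2, ..., 21^{30} mod 31: [21, 7, 23, 18, 6, 2, 11, 14, 15, 5, 12, 4, 22, 28, 30, 10, 24, 8, 13, 25, 29, 20, 17, 16, 26, 19, 27, 9, 3, 1]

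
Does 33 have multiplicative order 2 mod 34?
Powers of 33 mod 34: 33^1≡33, 33^2≡1. First k with 33^k≡1 is k=2. Yes, ord_34(33) = 2.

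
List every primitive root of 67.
There are φ(66) = 20 primitive roots mod 67: {2, 7, 11, 12, 13, 18, 20, 28, 31, 32, 34, 41, 44, 46, 48, 50, 51, 57, 61, 63}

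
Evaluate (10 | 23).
(10/23) = 10^{11} mod 23 = -1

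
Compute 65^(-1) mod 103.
Since 103 is prime, by Fermat 65^(-1) ≡ 65^{101} ≡ 84 mod 103. Verify: 65 × 84 = 5460 ≡ 1 mod 103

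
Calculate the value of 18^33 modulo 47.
By repeated squaring mod 47: 18^{1}≡18, 18^{2}≡42, 18^{4}≡25, 18^{8}≡14, 18^{16}≡8, 18^{32}≡17. Then 18^{33} = 18^{32+1} ≡ 17 × 18 ≡ 24 mod 47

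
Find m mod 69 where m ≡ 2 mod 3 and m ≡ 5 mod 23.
M = 3 × 23 = 69. M₁ = 23, y₁ ≡ 2 mod 3. M₂ = 3, y₂ ≡ 8 mod 23. m = 2×23×2 + 5×3×8 ≡ 5 mod 69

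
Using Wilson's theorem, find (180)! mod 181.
By Wilson's theorem, (180)! ≡ -1 ≡ 180 mod 181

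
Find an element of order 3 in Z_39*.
16 has order 3 mod 39 since 16^{3} ≡ 1 (mod 39) and no smaller power works.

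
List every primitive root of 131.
There are φ(130) = 48 primitive roots mod 131: {2, 6, 8, 10, 14, 17, 22, 23, 26, 29, 30, 31, 37, 40, 50, 54, 56, 57, 66, 67, 72, 76, 82, 83, 85, 87, 88, 90, 93, 95, 96, 97, 98, 103, 104, 106, 110, 111, 115, 116, 118, 119, 120, 122, 124, 126, 127, 128}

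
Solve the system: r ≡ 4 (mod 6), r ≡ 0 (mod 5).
M = 6 × 5 = 30. M₁ = 5, y₁ ≡ 5 (mod 6). M₂ = 6, y₂ ≡ 1 (mod 5). r = 4×5×5 + 0×6×1 ≡ 10 (mod 30)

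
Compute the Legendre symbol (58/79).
(58/79) = 58^{39} mod 79 = -1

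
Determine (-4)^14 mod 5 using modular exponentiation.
Using Fermat: (-4)^{4} ≡ 1 mod 5. 14 ≡ 2 mod 4. So (-4)^{14} ≡ (-4)^{2} ≡ 1 mod 5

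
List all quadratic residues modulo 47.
Squares in Z_47*: {1, 2, 3, 4, 6, 7, 8, 9, 12, 14, 16, 17, 18, 21, 24, 25, 27, 28, 32, 34, 36, 37, 42}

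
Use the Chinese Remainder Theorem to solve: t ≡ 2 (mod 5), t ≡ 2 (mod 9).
M = 5 × 9 = 45. M₁ = 9, y₁ ≡ 4 (mod 5). M₂ = 5, y₂ ≡ 2 (mod 9). t = 2×9×4 + 2×5×2 ≡ 2 (mod 45)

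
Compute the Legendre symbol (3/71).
(3/71) = 3^{35} mod 71 = 1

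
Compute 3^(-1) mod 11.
Since 11 is prime, by Fermat 3^(-1) ≡ 3^{9} ≡ 4 mod 11. Verify: 3 × 4 = 12 ≡ 1 mod 11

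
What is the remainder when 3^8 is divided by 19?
By repeated squaring (mod 19): 3^{1}≡3, 3^{2}≡9, 3^{4}≡5, 3^{8}≡6. So 3^{8} ≡ 6 (mod 19)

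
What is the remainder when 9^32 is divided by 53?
By repeated squaring mod 53: 9^{1}≡9, 9^{2}≡28, 9^{4}≡42, 9^{8}≡15, 9^{16}≡13, 9^{32}≡10. So 9^{32} ≡ 10 mod 53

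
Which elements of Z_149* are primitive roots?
There are φ(148) = 72 primitive roots mod 149: {2, 3, 8, 10, 11, 12, 13, 14, 15, 18, 21, 23, 27, 32, 34, 38, 40, 41, 43, 48, 50, 51, 52, 55, 56, 57, 58, 59, 60, 62, 65, 66, 70, 71, 72, 74, 75, 77, 78, 79, 83, 84, 87, 89, 90, 91, 92, 93, 94, 97, 98, 99, 101, 106, 108, 109, 111, 115, 117, 122, 126, 128, 131, 134, 135, 136, 137, 138, 139, 141, 146, 147}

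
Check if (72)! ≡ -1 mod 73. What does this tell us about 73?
(72)! mod 73 = 72. Since this equals -1 mod 73, Wilson confirms 73 is prime.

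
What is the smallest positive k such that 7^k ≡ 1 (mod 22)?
Powers of 7 mod 22: 7^1≡7, 7^2≡5, 7^3≡13, 7^4≡3, 7^5≡21, 7^6≡15, 7^7≡17, 7^8≡9, 7^9≡19, 7^10≡1. ord_22(7) = 10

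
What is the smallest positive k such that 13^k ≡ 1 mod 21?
Powers of 13 mod 21: 13^1≡13, 13^2≡1. Order = 2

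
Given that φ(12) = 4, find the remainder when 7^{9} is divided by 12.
By Euler: 7^{4} ≡ 1 mod 12 since gcd(7, 12) = 1. 9 = 2×4 + 1. So 7^{9} ≡ 7^{1} ≡ 7 mod 12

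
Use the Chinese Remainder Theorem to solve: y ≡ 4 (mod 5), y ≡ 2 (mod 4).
M = 5 × 4 = 20. M₁ = 4, y₁ ≡ 4 (mod 5). M₂ = 5, y₂ ≡ 1 (mod 4). y = 4×4×4 + 2×5×1 ≡ 14 (mod 20)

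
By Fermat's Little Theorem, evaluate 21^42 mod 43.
By Fermat's Little Theorem, 21^{42} ≡ 1 mod 43 since 43 is prime and gcd(21, 43) = 1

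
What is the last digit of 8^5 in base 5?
Using Fermat: 8^{4} ≡ 1 (mod 5). 5 ≡ 1 (mod 4). So 8^{5} ≡ 8^{1} ≡ 3 (mod 5)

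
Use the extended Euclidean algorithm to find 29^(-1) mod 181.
Extended GCD: 29(25) + 181(-4) = 1. So 29^(-1) ≡ 25 (mod 181). Verify: 29 × 25 = 725 ≡ 1 (mod 181)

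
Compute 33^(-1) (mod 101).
Since 101 is prime, by Fermat 33^(-1) ≡ 33^{99} ≡ 49 (mod 101). Verify: 33 × 49 = 1617 ≡ 1 (mod 101)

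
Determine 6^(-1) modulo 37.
Since 37 is prime, by Fermat 6^(-1) ≡ 6^{35} ≡ 31 (mod 37). Verify: 6 × 31 = 186 ≡ 1 (mod 37)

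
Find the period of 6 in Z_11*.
Powers of 6 mod 11: 6^1≡6, 6^2≡3, 6^3≡7, 6^4≡9, 6^5≡10, 6^6≡5, 6^7≡8, 6^8≡4, 6^9≡2, 6^10≡1. Order = 10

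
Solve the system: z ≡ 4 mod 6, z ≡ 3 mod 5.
M = 6 × 5 = 30. M₁ = 5, y₁ ≡ 5 mod 6. M₂ = 6, y₂ ≡ 1 mod 5. z = 4×5×5 + 3×6×1 ≡ 28 mod 30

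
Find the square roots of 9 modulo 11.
The square roots of 9 mod 11 are 3 and 8. Verify: 3² = 9 ≡ 9 (mod 11)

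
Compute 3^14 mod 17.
By repeated squaring mod 17: 3^{1}≡3, 3^{2}≡9, 3^{4}≡13, 3^{8}≡16. Then 3^{14} = 3^{8+4+2} ≡ 16 × 13 × 9 ≡ 2 mod 17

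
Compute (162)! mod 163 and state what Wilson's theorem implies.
(162)! mod 163 = 162. Since this equals -1 (mod 163), Wilson confirms 163 is prime.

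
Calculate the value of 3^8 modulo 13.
By repeated squaring mod 13: 3^{1}≡3, 3^{2}≡9, 3^{4}≡3, 3^{8}≡9. So 3^{8} ≡ 9 mod 13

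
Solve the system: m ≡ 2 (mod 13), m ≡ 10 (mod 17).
M = 13 × 17 = 221. M₁ = 17, y₁ ≡ 10 (mod 13). M₂ = 13, y₂ ≡ 4 (mod 17). m = 2×17×10 + 10×13×4 ≡ 197 (mod 221)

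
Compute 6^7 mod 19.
By repeated squaring mod 19: 6^{1}≡6, 6^{2}≡17, 6^{4}≡4. Then 6^{7} = 6^{4+2+1} ≡ 4 × 17 × 6 ≡ 9 mod 19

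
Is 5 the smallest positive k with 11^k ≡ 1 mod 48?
Powers of 11 mod 48: 11^1≡11, 11^2≡25, 11^3≡35, 11^4≡1. Already 11^4≡1, so the order is 4 < 5. No, the actual order is 4.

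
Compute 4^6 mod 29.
By repeated squaring mod 29: 4^{1}≡4, 4^{2}≡16, 4^{4}≡24. Then 4^{6} = 4^{4+2} ≡ 24 × 16 ≡ 7 mod 29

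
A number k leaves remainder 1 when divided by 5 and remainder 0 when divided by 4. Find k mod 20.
M = 5 × 4 = 20. M₁ = 4, y₁ ≡ 4 mod 5. M₂ = 5, y₂ ≡ 1 mod 4. k = 1×4×4 + 0×5×1 ≡ 16 mod 20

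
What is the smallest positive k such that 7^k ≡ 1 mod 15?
Powers of 7 mod 15: 7^1≡7, 7^2≡4, 7^3≡13, 7^4≡1. ord_15(7) = 4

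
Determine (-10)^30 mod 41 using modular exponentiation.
By repeated squaring (mod 41): (-10)^{1}≡31, (-10)^{2}≡18, (-10)^{4}≡37, (-10)^{8}≡16, (-10)^{16}≡10. Then (-10)^{30} = (-10)^{16+8+4+2} ≡ 10 × 16 × 37 × 18 ≡ 1 (mod 41)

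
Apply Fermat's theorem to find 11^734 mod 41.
By Fermat: 11^{40} ≡ 1 mod 41. 734 ≡ 14 mod 40. So 11^{734} ≡ 11^{14} ≡ 36 mod 41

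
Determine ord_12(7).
Powers of 7 mod 12: 7^1≡7, 7^2≡1. So the order of 7 is 2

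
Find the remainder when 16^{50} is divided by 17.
By Fermat: 16^{16} ≡ 1 mod 17. 50 = 3×16 + 2. So 16^{50} ≡ 16^{2} ≡ 1 mod 17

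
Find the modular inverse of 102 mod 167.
Since 167 is prime, by Fermat 102^(-1) ≡ 102^{165} ≡ 149 mod 167. Verify: 102 × 149 = 15198 ≡ 1 mod 167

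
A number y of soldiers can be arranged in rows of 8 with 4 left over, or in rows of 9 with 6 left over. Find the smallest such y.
M = 8 × 9 = 72. M₁ = 9, y₁ ≡ 1 mod 8. M₂ = 8, y₂ ≡ 8 mod 9. y = 4×9×1 + 6×8×8 ≡ 60 mod 72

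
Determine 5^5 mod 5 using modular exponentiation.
By repeated squaring (mod 5): 5^{1}≡0, 5^{2}≡0, 5^{4}≡0. Then 5^{5} = 5^{4+1} ≡ 0 × 0 ≡ 0 (mod 5)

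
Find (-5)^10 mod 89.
By repeated squaring mod 89: (-5)^{1}≡84, (-5)^{2}≡25, (-5)^{4}≡2, (-5)^{8}≡4. Then (-5)^{10} = (-5)^{8+2} ≡ 4 × 25 ≡ 11 mod 89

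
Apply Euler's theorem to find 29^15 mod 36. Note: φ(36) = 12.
By Euler: 29^{12} ≡ 1 mod 36 since gcd(29, 36) = 1. 15 = 1×12 + 3. So 29^{15} ≡ 29^{3} ≡ 17 mod 36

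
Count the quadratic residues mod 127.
For prime 127, there are (p-1)/2 = (127-1)/2 = 63 quadratic residues (excluding 0).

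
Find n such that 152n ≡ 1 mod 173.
Since 173 is prime, by Fermat 152^(-1) ≡ 152^{171} ≡ 140 mod 173. Verify: 152 × 140 = 21280 ≡ 1 mod 173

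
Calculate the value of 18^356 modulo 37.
Using Fermat: 18^{36} ≡ 1 mod 37. 356 ≡ 32 mod 36. So 18^{356} ≡ 18^{32} ≡ 16 mod 37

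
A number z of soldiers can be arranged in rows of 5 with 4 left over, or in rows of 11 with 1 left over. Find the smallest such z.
M = 5 × 11 = 55. M₁ = 11, y₁ ≡ 1 mod 5. M₂ = 5, y₂ ≡ 9 mod 11. z = 4×11×1 + 1×5×9 ≡ 34 mod 55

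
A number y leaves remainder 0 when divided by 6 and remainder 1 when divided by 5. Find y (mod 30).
M = 6 × 5 = 30. M₁ = 5, y₁ ≡ 5 (mod 6). M₂ = 6, y₂ ≡ 1 (mod 5). y = 0×5×5 + 1×6×1 ≡ 6 (mod 30)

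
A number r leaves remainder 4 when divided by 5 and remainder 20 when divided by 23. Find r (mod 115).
M = 5 × 23 = 115. M₁ = 23, y₁ ≡ 2 (mod 5). M₂ = 5, y₂ ≡ 14 (mod 23). r = 4×23×2 + 20×5×14 ≡ 89 (mod 115)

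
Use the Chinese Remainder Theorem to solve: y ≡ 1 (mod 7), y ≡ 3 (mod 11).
M = 7 × 11 = 77. M₁ = 11, y₁ ≡ 2 (mod 7). M₂ = 7, y₂ ≡ 8 (mod 11). y = 1×11×2 + 3×7×8 ≡ 36 (mod 77)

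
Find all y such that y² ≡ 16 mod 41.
The square roots of 16 mod 41 are 37 and 4. Verify: 37² = 1369 ≡ 16 mod 41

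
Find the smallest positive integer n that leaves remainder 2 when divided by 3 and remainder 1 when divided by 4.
M = 3 × 4 = 12. M₁ = 4, y₁ ≡ 1 mod 3. M₂ = 3, y₂ ≡ 3 mod 4. n = 2×4×1 + 1×3×3 ≡ 5 mod 12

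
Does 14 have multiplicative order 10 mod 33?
Powers of 14 mod 33: 14^1≡14, 14^2≡31, 14^3≡5, 14^4≡4, 14^5≡23, 14^6≡25, 14^7≡20, 14^8≡16, 14^9≡26, 14^10≡1. First k with 14^k≡1 is k=10. Yes, ord_33(14) = 10.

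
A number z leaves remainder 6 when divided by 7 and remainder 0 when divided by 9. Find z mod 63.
M = 7 × 9 = 63. M₁ = 9, y₁ ≡ 4 mod 7. M₂ = 7, y₂ ≡ 4 mod 9. z = 6×9×4 + 0×7×4 ≡ 27 mod 63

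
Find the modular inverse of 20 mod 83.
Since 83 is prime, by Fermat 20^(-1) ≡ 20^{81} ≡ 54 (mod 83). Verify: 20 × 54 = 1080 ≡ 1 (mod 83)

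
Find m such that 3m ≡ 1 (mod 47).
Since 47 is prime, by Fermat 3^(-1) ≡ 3^{45} ≡ 16 (mod 47). Verify: 3 × 16 = 48 ≡ 1 (mod 47)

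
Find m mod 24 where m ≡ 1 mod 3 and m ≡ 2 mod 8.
M = 3 × 8 = 24. M₁ = 8, y₁ ≡ 2 mod 3. M₂ = 3, y₂ ≡ 3 mod 8. m = 1×8×2 + 2×3×3 ≡ 10 mod 24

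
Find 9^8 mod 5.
Using Fermat: 9^{4} ≡ 1 mod 5. 8 ≡ 0 mod 4. So 9^{8} ≡ 9^{0} ≡ 1 mod 5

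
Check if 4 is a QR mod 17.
By Euler's criterion: 4^{8} ≡ 1 mod 17. Since this equals 1, 4 is a QR.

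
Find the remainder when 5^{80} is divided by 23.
By Fermat: 5^{22} ≡ 1 (mod 23). 80 = 3×22 + 14. So 5^{80} ≡ 5^{14} ≡ 13 (mod 23)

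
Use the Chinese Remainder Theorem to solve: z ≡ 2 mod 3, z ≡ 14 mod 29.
M = 3 × 29 = 87. M₁ = 29, y₁ ≡ 2 mod 3. M₂ = 3, y₂ ≡ 10 mod 29. z = 2×29×2 + 14×3×10 ≡ 14 mod 87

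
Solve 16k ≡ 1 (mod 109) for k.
Since 109 is prime, by Fermat 16^(-1) ≡ 16^{107} ≡ 75 (mod 109). Verify: 16 × 75 = 1200 ≡ 1 (mod 109)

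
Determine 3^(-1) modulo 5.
Since 5 is prime, by Fermat 3^(-1) ≡ 3^{3} ≡ 2 (mod 5). Verify: 3 × 2 = 6 ≡ 1 (mod 5)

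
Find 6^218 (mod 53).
Using Fermat: 6^{52} ≡ 1 (mod 53). 218 ≡ 10 (mod 52). So 6^{218} ≡ 6^{10} ≡ 13 (mod 53)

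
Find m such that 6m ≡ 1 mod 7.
Since 7 is prime, by Fermat 6^(-1) ≡ 6^{5} ≡ 6 mod 7. Verify: 6 × 6 = 36 ≡ 1 mod 7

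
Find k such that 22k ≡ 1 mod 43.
Since 43 is prime, by Fermat 22^(-1) ≡ 22^{41} ≡ 2 mod 43. Verify: 22 × 2 = 44 ≡ 1 mod 43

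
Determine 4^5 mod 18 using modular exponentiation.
By repeated squaring mod 18: 4^{1}≡4, 4^{2}≡16, 4^{4}≡4. Then 4^{5} = 4^{4+1} ≡ 4 × 4 ≡ 16 mod 18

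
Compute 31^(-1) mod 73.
Since 73 is prime, by Fermat 31^(-1) ≡ 31^{71} ≡ 33 mod 73. Verify: 31 × 33 = 1023 ≡ 1 mod 73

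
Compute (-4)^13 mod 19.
By repeated squaring mod 19: (-4)^{1}≡15, (-4)^{2}≡16, (-4)^{4}≡9, (-4)^{8}≡5. Then (-4)^{13} = (-4)^{8+4+1} ≡ 5 × 9 × 15 ≡ 10 mod 19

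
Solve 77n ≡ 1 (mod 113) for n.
Since 113 is prime, by Fermat 77^(-1) ≡ 77^{111} ≡ 91 (mod 113). Verify: 77 × 91 = 7007 ≡ 1 (mod 113)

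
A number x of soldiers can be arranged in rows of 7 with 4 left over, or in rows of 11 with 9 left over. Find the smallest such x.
M = 7 × 11 = 77. M₁ = 11, y₁ ≡ 2 (mod 7). M₂ = 7, y₂ ≡ 8 (mod 11). x = 4×11×2 + 9×7×8 ≡ 53 (mod 77)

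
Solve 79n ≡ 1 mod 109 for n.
Since 109 is prime, by Fermat 79^(-1) ≡ 79^{107} ≡ 69 mod 109. Verify: 79 × 69 = 5451 ≡ 1 mod 109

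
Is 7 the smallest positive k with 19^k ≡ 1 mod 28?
Powers of 19 mod 28: 19^1≡19, 19^2≡25, 19^3≡27, 19^4≡9, 19^5≡3, 19^6≡1. Already 19^6≡1, so the order is 6 < 7. No, the actual order is 6.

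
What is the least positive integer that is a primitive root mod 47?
g = 5. Powers: [5, 25, 31, 14, 23, 21, 11, 8, ...] generates all 46 non-zero residues.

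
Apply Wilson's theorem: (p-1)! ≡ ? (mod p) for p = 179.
By Wilson's theorem, (178)! ≡ -1 ≡ 178 mod 179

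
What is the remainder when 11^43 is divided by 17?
Using Fermat: 11^{16} ≡ 1 mod 17. 43 ≡ 11 mod 16. So 11^{43} ≡ 11^{11} ≡ 12 mod 17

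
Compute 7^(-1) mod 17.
Since 17 is prime, by Fermat 7^(-1) ≡ 7^{15} ≡ 5 mod 17. Verify: 7 × 5 = 35 ≡ 1 mod 17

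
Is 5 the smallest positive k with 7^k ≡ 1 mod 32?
Powers of 7 mod 32: 7^1≡7, 7^2≡17, 7^3≡23, 7^4≡1. Already 7^4≡1, so the order is 4 < 5. No, the actual order is 4.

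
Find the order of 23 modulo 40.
Powers of 23 mod 40: 23^1≡23, 23^2≡9, 23^3≡7, 23^4≡1. ord_40(23) = 4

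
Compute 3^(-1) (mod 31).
Since 31 is prime, by Fermat 3^(-1) ≡ 3^{29} ≡ 21 (mod 31). Verify: 3 × 21 = 63 ≡ 1 (mod 31)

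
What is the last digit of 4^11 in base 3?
Using Fermat: 4^{2} ≡ 1 (mod 3). 11 ≡ 1 (mod 2). So 4^{11} ≡ 4^{1} ≡ 1 (mod 3)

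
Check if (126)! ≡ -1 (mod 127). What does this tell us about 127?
(126)! mod 127 = 126. Since this equals -1 (mod 127), Wilson confirms 127 is prime.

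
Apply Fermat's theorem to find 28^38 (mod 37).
By Fermat: 28^{36} ≡ 1 (mod 37). So 28^{38} = 28^{36} · 28^{2} ≡ 28^{2} ≡ 7 (mod 37)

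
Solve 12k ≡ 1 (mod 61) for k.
Since 61 is prime, by Fermat 12^(-1) ≡ 12^{59} ≡ 56 (mod 61). Verify: 12 × 56 = 672 ≡ 1 (mod 61)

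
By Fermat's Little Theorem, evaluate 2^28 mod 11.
By Fermat: 2^{10} ≡ 1 (mod 11). 28 = 2×10 + 8. So 2^{28} ≡ 2^{8} ≡ 3 (mod 11)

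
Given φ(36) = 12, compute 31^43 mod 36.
By Euler: 31^{12} ≡ 1 (mod 36) since gcd(31, 36) = 1. 43 = 3×12 + 7. So 31^{43} ≡ 31^{7} ≡ 31 (mod 36)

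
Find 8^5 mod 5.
Using Fermat: 8^{4} ≡ 1 mod 5. 5 ≡ 1 mod 4. So 8^{5} ≡ 8^{1} ≡ 3 mod 5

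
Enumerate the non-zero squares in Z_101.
Squares in Z_101*: {1, 4, 5, 6, 9, 13, 14, 16, 17, 19, 20, 21, 22, 23, 24, 25, 30, 31, 33, 36, 37, 43, 45, 47, 49, 52, 54, 56, 58, 64, 65, 68, 70, 71, 76, 77, 78, 79, 80, 81, 82, 84, 85, 87, 88, 92, 95, 96, 97, 100}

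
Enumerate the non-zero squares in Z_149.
Quadratic residues modulo 149: {1, 4, 5, 6, 7, 9, 16, 17, 19, 20, 22, 24, 25, 26, 28, 29, 30, 31, 33, 35, 36, 37, 39, 42, 45, 46, 47, 49, 53, 54, 61, 63, 64, 67, 68, 69, 73, 76, 80, 81, 82, 85, 86, 88, 95, 96, 100, 102, 103, 104, 107, 110, 112, 113, 114, 116, 118, 119, 120, 121, 123, 124, 125, 127, 129, 130, 132, 133, 140, 142, 143, 144, 145, 148}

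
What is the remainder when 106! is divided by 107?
By Wilson's theorem, (106)! ≡ -1 ≡ 106 (mod 107)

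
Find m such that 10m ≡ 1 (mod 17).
Since 17 is prime, by Fermat 10^(-1) ≡ 10^{15} ≡ 12 (mod 17). Verify: 10 × 12 = 120 ≡ 1 (mod 17)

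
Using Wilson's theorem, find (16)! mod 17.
By Wilson's theorem, (16)! ≡ -1 ≡ 16 mod 17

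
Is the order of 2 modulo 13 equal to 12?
Powers of 2 mod 13: 2^1≡2, 2^2≡4, 2^3≡8, 2^4≡3, 2^5≡6, 2^6≡12, 2^7≡11, 2^8≡9, 2^9≡5, 2^10≡10, 2^11≡7, 2^12≡1. First k with 2^k≡1 is k=12. Yes, ord_13(2) = 12.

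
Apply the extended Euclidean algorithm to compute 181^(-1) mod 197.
Extended GCD: 181(-37) + 197(34) = 1. So 181^(-1) ≡ -37 ≡ 160 mod 197. Verify: 181 × 160 = 28960 ≡ 1 mod 197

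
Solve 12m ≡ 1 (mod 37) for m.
Since 37 is prime, by Fermat 12^(-1) ≡ 12^{35} ≡ 34 (mod 37). Verify: 12 × 34 = 408 ≡ 1 (mod 37)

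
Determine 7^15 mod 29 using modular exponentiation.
By repeated squaring mod 29: 7^{1}≡7, 7^{2}≡20, 7^{4}≡23, 7^{8}≡7. Then 7^{15} = 7^{8+4+2+1} ≡ 7 × 23 × 20 × 7 ≡ 7 mod 29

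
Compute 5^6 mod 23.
By repeated squaring mod 23: 5^{1}≡5, 5^{2}≡2, 5^{4}≡4. Then 5^{6} = 5^{4+2} ≡ 4 × 2 ≡ 8 mod 23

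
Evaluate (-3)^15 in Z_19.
By repeated squaring (mod 19): (-3)^{1}≡16, (-3)^{2}≡9, (-3)^{4}≡5, (-3)^{8}≡6. Then (-3)^{15} = (-3)^{8+4+2+1} ≡ 6 × 5 × 9 × 16 ≡ 7 (mod 19)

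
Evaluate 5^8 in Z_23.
By repeated squaring (mod 23): 5^{1}≡5, 5^{2}≡2, 5^{4}≡4, 5^{8}≡16. So 5^{8} ≡ 16 (mod 23)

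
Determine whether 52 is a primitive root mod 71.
ord_71(52) divides 70. For each prime q|70: 52^{35}≡70, 52^{14}≡54, 52^{10}≡37, none ≡ 1. So 52 has order 70 and is a primitive root mod 71.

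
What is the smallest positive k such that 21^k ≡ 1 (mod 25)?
Powers of 21 mod 25: 21^1≡21, 21^2≡16, 21^3≡11, 21^4≡6, 21^5≡1. ord_25(21) = 5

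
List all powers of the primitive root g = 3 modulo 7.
3^1, 3^2, ..., 3^{6} mod 7: [3, 2, 6, 4, 5, 1]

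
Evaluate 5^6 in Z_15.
By repeated squaring mod 15: 5^{1}≡5, 5^{2}≡10, 5^{4}≡10. Then 5^{6} = 5^{4+2} ≡ 10 × 10 ≡ 10 mod 15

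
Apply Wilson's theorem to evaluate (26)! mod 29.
(28)! = (26)! × (27) × (28) ≡ -1 (mod 29). So (26)! ≡ -1 × [(28)(27)]^(-1) ≡ 14 (mod 29)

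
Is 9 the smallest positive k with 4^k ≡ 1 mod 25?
Powers of 4 mod 25: 4^1≡4, 4^2≡16, 4^3≡14, 4^4≡6, 4^5≡24, 4^6≡21, 4^7≡9, 4^8≡11, 4^9≡19, 4^10≡1. 4^9≡19≢1, so ord ≠ 9. No, the actual order is 10.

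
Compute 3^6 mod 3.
By repeated squaring (mod 3): 3^{1}≡0, 3^{2}≡0, 3^{4}≡0. Then 3^{6} = 3^{4+2} ≡ 0 × 0 ≡ 0 (mod 3)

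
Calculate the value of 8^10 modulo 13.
By repeated squaring (mod 13): 8^{1}≡8, 8^{2}≡12, 8^{4}≡1, 8^{8}≡1. Then 8^{10} = 8^{8+2} ≡ 1 × 12 ≡ 12 (mod 13)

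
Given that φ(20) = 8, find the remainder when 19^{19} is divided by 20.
By Euler: 19^{8} ≡ 1 (mod 20) since gcd(19, 20) = 1. 19 = 2×8 + 3. So 19^{19} ≡ 19^{3} ≡ 19 (mod 20)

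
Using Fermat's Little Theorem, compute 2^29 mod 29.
By Fermat: 2^{28} ≡ 1 (mod 29). So 2^{29} = 2^{28} · 2^{1} ≡ 2^{1} ≡ 2 (mod 29)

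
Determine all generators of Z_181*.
There are φ(180) = 48 primitive roots mod 181: {2, 10, 18, 21, 23, 24, 28, 41, 47, 50, 53, 54, 57, 58, 63, 66, 69, 76, 77, 78, 83, 84, 85, 90, 91, 96, 97, 98, 103, 104, 105, 112, 115, 118, 123, 124, 127, 128, 131, 134, 140, 153, 157, 158, 160, 163, 171, 179}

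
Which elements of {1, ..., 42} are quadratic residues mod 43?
Quadratic residues modulo 43: {1, 4, 6, 9, 10, 11, 13, 14, 15, 16, 17, 21, 23, 24, 25, 31, 35, 36, 38, 40, 41}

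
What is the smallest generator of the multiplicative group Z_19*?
g = 2. Powers: [2, 4, 8, 16, 13, 7, 14, 9, ...] generates all 18 non-zero residues.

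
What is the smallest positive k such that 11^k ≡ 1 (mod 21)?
Powers of 11 mod 21: 11^1≡11, 11^2≡16, 11^3≡8, 11^4≡4, 11^5≡2, 11^6≡1. Order = 6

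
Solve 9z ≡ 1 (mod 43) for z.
Since 43 is prime, by Fermat 9^(-1) ≡ 9^{41} ≡ 24 (mod 43). Verify: 9 × 24 = 216 ≡ 1 (mod 43)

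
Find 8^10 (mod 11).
Using Fermat: 8^{10} ≡ 1 (mod 11). 10 ≡ 0 (mod 10). So 8^{10} ≡ 8^{0} ≡ 1 (mod 11)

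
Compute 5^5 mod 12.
By repeated squaring (mod 12): 5^{1}≡5, 5^{2}≡1, 5^{4}≡1. Then 5^{5} = 5^{4+1} ≡ 1 × 5 ≡ 5 (mod 12)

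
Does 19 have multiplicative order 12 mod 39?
Powers of 19 mod 39: 19^1≡19, 19^2≡10, 19^3≡34, 19^4≡22, 19^5≡28, 19^6≡25, 19^7≡7, 19^8≡16, 19^9≡31, 19^10≡4, 19^11≡37, 19^12≡1. First k with 19^k≡1 is k=12. Yes, ord_39(19) = 12.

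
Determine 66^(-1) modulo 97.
Since 97 is prime, by Fermat 66^(-1) ≡ 66^{95} ≡ 25 mod 97. Verify: 66 × 25 = 1650 ≡ 1 mod 97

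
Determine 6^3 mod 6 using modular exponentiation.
6^{3} = 216 ≡ 0 (mod 6)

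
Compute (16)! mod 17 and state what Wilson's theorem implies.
(16)! mod 17 = 16. Since this equals -1 (mod 17), Wilson confirms 17 is prime.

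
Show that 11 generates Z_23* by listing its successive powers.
11^1, 11^2, ..., 11^{22} mod 23: [11, 6, 20, 13, 5, 9, 7, 8, 19, 2, 22, 12, 17, 3, 10, 18, 14, 16, 15, 4, 21, 1]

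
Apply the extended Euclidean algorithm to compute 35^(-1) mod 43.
Extended GCD: 35(16) + 43(-13) = 1. So 35^(-1) ≡ 16 (mod 43). Verify: 35 × 16 = 560 ≡ 1 (mod 43)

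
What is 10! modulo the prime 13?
(12)! = (10)! × (11) × (12) ≡ -1 mod 13. So (10)! ≡ -1 × [(12)(11)]^(-1) ≡ 6 mod 13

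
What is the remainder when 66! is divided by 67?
By Wilson's theorem, (66)! ≡ -1 ≡ 66 mod 67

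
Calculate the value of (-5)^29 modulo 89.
By repeated squaring mod 89: (-5)^{1}≡84, (-5)^{2}≡25, (-5)^{4}≡2, (-5)^{8}≡4, (-5)^{16}≡16. Then (-5)^{29} = (-5)^{16+8+4+1} ≡ 16 × 4 × 2 × 84 ≡ 72 mod 89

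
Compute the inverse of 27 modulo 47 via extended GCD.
Extended GCD: 27(7) + 47(-4) = 1. So 27^(-1) ≡ 7 (mod 47). Verify: 27 × 7 = 189 ≡ 1 (mod 47)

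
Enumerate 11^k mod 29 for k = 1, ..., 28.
11^1, 11^2, ..., 11^{28} mod 29: [11, 5, 26, 25, 14, 9, 12, 16, 2, 22, 10, 23, 21, 28, 18, 24, 3, 4, 15, 20, 17, 13, 27, 7, 19, 6, 8, 1]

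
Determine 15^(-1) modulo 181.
Since 181 is prime, by Fermat 15^(-1) ≡ 15^{179} ≡ 169 (mod 181). Verify: 15 × 169 = 2535 ≡ 1 (mod 181)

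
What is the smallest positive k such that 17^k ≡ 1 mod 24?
Powers of 17 mod 24: 17^1≡17, 17^2≡1. ord_24(17) = 2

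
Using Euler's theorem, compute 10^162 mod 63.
By Euler: 10^{36} ≡ 1 (mod 63) since gcd(10, 63) = 1. 162 = 4×36 + 18. So 10^{162} ≡ 10^{18} ≡ 1 (mod 63)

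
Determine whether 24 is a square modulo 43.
By Euler's criterion: 24^{21} ≡ 1 (mod 43). Since this equals 1, 24 is a QR.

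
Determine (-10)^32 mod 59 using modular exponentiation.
By repeated squaring (mod 59): (-10)^{1}≡49, (-10)^{2}≡41, (-10)^{4}≡29, (-10)^{8}≡15, (-10)^{16}≡48, (-10)^{32}≡3. So (-10)^{32} ≡ 3 (mod 59)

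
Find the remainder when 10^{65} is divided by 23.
By Fermat: 10^{22} ≡ 1 mod 23. 65 = 2×22 + 21. So 10^{65} ≡ 10^{21} ≡ 7 mod 23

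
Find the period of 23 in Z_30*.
Powers of 23 mod 30: 23^1≡23, 23^2≡19, 23^3≡17, 23^4≡1. So the order of 23 is 4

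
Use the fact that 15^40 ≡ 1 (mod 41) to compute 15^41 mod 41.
By Fermat: 15^{40} ≡ 1 (mod 41). So 15^{41} = 15^{40} · 15^{1} ≡ 15^{1} ≡ 15 (mod 41)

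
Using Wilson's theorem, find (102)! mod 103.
By Wilson's theorem, (102)! ≡ -1 ≡ 102 mod 103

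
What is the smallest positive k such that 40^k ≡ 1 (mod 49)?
Powers of 40 mod 49: 40^1≡40, 40^2≡32, 40^3≡6, 40^4≡44, 40^5≡45, 40^6≡36, 40^7≡19, 40^8≡25, 40^9≡20, 40^10≡16, 40^11≡3, 40^12≡22, 40^13≡47, 40^14≡18, 40^15≡34, 40^16≡37, 40^17≡10, 40^18≡8, 40^19≡26, 40^20≡11, 40^21≡48, 40^22≡9, 40^23≡17, 40^24≡43, 40^25≡5, 40^26≡4, 40^27≡13, 40^28≡30, 40^29≡24, 40^30≡29, 40^31≡33, 40^32≡46, 40^33≡27, 40^34≡2, 40^35≡31, 40^36≡15, 40^37≡12, 40^38≡39, 40^39≡41, 40^40≡23, 40^41≡38, 40^42≡1. Order = 42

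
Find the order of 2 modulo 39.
Powers of 2 mod 39: 2^1≡2, 2^2≡4, 2^3≡8, 2^4≡16, 2^5≡32, 2^6≡25, 2^7≡11, 2^8≡22, 2^9≡5, 2^10≡10, 2^11≡20, 2^12≡1. ord_39(2) = 12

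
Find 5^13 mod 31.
By repeated squaring mod 31: 5^{1}≡5, 5^{2}≡25, 5^{4}≡5, 5^{8}≡25. Then 5^{13} = 5^{8+4+1} ≡ 25 × 5 × 5 ≡ 5 mod 31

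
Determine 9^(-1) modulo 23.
Since 23 is prime, by Fermat 9^(-1) ≡ 9^{21} ≡ 18 (mod 23). Verify: 9 × 18 = 162 ≡ 1 (mod 23)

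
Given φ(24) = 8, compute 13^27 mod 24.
By Euler: 13^{8} ≡ 1 mod 24 since gcd(13, 24) = 1. 27 = 3×8 + 3. So 13^{27} ≡ 13^{3} ≡ 13 mod 24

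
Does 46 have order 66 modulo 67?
ord_67(46) divides 66. For each prime q|66: 46^{33}≡66, 46^{22}≡29, 46^{6}≡24, none ≡ 1. So 46 has order 66 and is a primitive root mod 67.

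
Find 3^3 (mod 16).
3^{3} = 27 ≡ 11 (mod 16)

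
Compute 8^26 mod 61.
By repeated squaring mod 61: 8^{1}≡8, 8^{2}≡3, 8^{4}≡9, 8^{8}≡20, 8^{16}≡34. Then 8^{26} = 8^{16+8+2} ≡ 34 × 20 × 3 ≡ 27 mod 61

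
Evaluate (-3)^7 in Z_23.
By repeated squaring mod 23: (-3)^{1}≡20, (-3)^{2}≡9, (-3)^{4}≡12. Then (-3)^{7} = (-3)^{4+2+1} ≡ 12 × 9 × 20 ≡ 21 mod 23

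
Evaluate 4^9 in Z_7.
Using Fermat: 4^{6} ≡ 1 (mod 7). 9 ≡ 3 (mod 6). So 4^{9} ≡ 4^{3} ≡ 1 (mod 7)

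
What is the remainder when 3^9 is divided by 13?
By repeated squaring mod 13: 3^{1}≡3, 3^{2}≡9, 3^{4}≡3, 3^{8}≡9. Then 3^{9} = 3^{8+1} ≡ 9 × 3 ≡ 1 mod 13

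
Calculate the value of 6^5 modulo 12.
By repeated squaring (mod 12): 6^{1}≡6, 6^{2}≡0, 6^{4}≡0. Then 6^{5} = 6^{4+1} ≡ 0 × 6 ≡ 0 (mod 12)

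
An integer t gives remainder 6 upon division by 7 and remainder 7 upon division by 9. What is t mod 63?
M = 7 × 9 = 63. M₁ = 9, y₁ ≡ 4 mod 7. M₂ = 7, y₂ ≡ 4 mod 9. t = 6×9×4 + 7×7×4 ≡ 34 mod 63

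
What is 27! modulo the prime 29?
(28)! = (27)! × (28) ≡ -1 (mod 29). So (27)! ≡ -1 × (28)^(-1) ≡ (-1)×(-1) = 1 (mod 29)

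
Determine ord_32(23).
Powers of 23 mod 32: 23^1≡23, 23^2≡17, 23^3≡7, 23^4≡1. Order = 4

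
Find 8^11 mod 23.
By repeated squaring mod 23: 8^{1}≡8, 8^{2}≡18, 8^{4}≡2, 8^{8}≡4. Then 8^{11} = 8^{8+2+1} ≡ 4 × 18 × 8 ≡ 1 mod 23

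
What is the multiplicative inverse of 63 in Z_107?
Since 107 is prime, by Fermat 63^(-1) ≡ 63^{105} ≡ 17 mod 107. Verify: 63 × 17 = 1071 ≡ 1 mod 107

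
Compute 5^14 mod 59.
By repeated squaring mod 59: 5^{1}≡5, 5^{2}≡25, 5^{4}≡35, 5^{8}≡45. Then 5^{14} = 5^{8+4+2} ≡ 45 × 35 × 25 ≡ 22 mod 59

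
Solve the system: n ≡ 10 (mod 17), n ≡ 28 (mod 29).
M = 17 × 29 = 493. M₁ = 29, y₁ ≡ 10 (mod 17). M₂ = 17, y₂ ≡ 12 (mod 29). n = 10×29×10 + 28×17×12 ≡ 231 (mod 493)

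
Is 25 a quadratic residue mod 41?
By Euler's criterion: 25^{20} ≡ 1 (mod 41). Since this equals 1, 25 is a QR.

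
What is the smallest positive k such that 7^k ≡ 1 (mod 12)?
Powers of 7 mod 12: 7^1≡7, 7^2≡1. ord_12(7) = 2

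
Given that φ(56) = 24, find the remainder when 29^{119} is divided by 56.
By Euler: 29^{24} ≡ 1 mod 56 since gcd(29, 56) = 1. 119 = 4×24 + 23. So 29^{119} ≡ 29^{23} ≡ 29 mod 56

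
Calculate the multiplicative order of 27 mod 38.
Powers of 27 mod 38: 27^1≡27, 27^2≡7, 27^3≡37, 27^4≡11, 27^5≡31, 27^6≡1. So the order of 27 is 6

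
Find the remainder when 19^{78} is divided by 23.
By Fermat: 19^{22} ≡ 1 (mod 23). 78 = 3×22 + 12. So 19^{78} ≡ 19^{12} ≡ 4 (mod 23)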